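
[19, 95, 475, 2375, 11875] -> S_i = 19*5^i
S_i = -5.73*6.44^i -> [-5.73, -36.9, -237.64, -1530.43, -9855.94]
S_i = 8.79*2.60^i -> [8.79, 22.85, 59.42, 154.49, 401.68]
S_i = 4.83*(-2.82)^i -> [4.83, -13.62, 38.41, -108.32, 305.45]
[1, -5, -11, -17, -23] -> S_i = 1 + -6*i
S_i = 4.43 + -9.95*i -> [4.43, -5.52, -15.47, -25.42, -35.37]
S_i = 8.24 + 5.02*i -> [8.24, 13.26, 18.28, 23.3, 28.32]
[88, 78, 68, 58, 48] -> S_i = 88 + -10*i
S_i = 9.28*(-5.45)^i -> [9.28, -50.58, 275.64, -1502.23, 8187.17]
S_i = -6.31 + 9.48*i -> [-6.31, 3.17, 12.65, 22.13, 31.61]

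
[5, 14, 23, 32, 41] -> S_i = 5 + 9*i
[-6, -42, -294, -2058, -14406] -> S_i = -6*7^i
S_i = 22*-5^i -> [22, -110, 550, -2750, 13750]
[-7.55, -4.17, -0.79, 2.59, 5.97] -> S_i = -7.55 + 3.38*i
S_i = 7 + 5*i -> [7, 12, 17, 22, 27]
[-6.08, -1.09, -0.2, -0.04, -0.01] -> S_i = -6.08*0.18^i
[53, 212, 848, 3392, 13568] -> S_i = 53*4^i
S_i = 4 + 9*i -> [4, 13, 22, 31, 40]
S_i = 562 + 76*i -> [562, 638, 714, 790, 866]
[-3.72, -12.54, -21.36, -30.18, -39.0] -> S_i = -3.72 + -8.82*i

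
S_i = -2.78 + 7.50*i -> [-2.78, 4.72, 12.22, 19.72, 27.22]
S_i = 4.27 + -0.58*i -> [4.27, 3.69, 3.11, 2.53, 1.95]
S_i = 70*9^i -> [70, 630, 5670, 51030, 459270]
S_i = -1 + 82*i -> [-1, 81, 163, 245, 327]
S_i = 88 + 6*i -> [88, 94, 100, 106, 112]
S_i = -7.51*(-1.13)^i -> [-7.51, 8.49, -9.59, 10.84, -12.24]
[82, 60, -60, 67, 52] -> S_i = Random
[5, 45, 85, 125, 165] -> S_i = 5 + 40*i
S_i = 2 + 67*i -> [2, 69, 136, 203, 270]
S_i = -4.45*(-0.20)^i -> [-4.45, 0.89, -0.18, 0.04, -0.01]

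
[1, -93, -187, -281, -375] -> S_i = 1 + -94*i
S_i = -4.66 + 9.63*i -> [-4.66, 4.97, 14.6, 24.23, 33.86]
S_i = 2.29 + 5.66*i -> [2.29, 7.95, 13.61, 19.27, 24.93]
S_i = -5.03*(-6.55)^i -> [-5.03, 32.95, -215.8, 1413.49, -9258.34]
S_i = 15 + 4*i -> [15, 19, 23, 27, 31]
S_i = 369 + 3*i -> [369, 372, 375, 378, 381]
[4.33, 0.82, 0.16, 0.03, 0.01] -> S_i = 4.33*0.19^i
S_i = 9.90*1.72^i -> [9.9, 17.03, 29.29, 50.38, 86.65]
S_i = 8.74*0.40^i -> [8.74, 3.5, 1.4, 0.56, 0.22]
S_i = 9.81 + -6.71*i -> [9.81, 3.1, -3.61, -10.32, -17.03]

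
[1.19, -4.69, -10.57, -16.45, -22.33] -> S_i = 1.19 + -5.88*i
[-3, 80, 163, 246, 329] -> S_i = -3 + 83*i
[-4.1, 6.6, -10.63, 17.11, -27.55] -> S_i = -4.10*(-1.61)^i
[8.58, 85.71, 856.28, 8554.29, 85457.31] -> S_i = 8.58*9.99^i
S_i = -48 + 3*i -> [-48, -45, -42, -39, -36]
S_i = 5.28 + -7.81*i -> [5.28, -2.53, -10.34, -18.15, -25.96]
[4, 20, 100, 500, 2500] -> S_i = 4*5^i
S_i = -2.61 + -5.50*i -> [-2.61, -8.11, -13.61, -19.11, -24.61]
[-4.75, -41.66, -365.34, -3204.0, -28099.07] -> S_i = -4.75*8.77^i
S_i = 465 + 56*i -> [465, 521, 577, 633, 689]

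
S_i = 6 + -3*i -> [6, 3, 0, -3, -6]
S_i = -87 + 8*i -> [-87, -79, -71, -63, -55]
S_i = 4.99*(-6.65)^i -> [4.99, -33.18, 220.67, -1467.46, 9758.59]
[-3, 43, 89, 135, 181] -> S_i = -3 + 46*i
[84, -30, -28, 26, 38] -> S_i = Random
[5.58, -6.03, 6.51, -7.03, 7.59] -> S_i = 5.58*(-1.08)^i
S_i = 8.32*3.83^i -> [8.32, 31.87, 122.05, 467.43, 1790.27]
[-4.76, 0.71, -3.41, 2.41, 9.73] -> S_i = Random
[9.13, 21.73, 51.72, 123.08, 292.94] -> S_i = 9.13*2.38^i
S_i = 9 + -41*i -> [9, -32, -73, -114, -155]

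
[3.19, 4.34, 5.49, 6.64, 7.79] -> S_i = 3.19 + 1.15*i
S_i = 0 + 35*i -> [0, 35, 70, 105, 140]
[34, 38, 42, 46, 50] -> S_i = 34 + 4*i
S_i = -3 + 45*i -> [-3, 42, 87, 132, 177]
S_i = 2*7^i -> [2, 14, 98, 686, 4802]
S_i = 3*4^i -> [3, 12, 48, 192, 768]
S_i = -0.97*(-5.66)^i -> [-0.97, 5.49, -31.07, 175.88, -995.49]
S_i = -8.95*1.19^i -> [-8.95, -10.65, -12.67, -15.08, -17.95]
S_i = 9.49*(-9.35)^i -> [9.49, -88.73, 829.64, -7757.13, 72529.16]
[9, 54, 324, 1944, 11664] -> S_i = 9*6^i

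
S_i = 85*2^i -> [85, 170, 340, 680, 1360]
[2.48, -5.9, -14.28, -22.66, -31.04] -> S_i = 2.48 + -8.38*i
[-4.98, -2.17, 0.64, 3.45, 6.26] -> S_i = -4.98 + 2.81*i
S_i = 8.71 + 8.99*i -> [8.71, 17.7, 26.69, 35.68, 44.67]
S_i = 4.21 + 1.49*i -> [4.21, 5.7, 7.19, 8.68, 10.17]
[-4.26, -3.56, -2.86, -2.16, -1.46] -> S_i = -4.26 + 0.70*i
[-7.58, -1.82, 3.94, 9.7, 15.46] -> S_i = -7.58 + 5.76*i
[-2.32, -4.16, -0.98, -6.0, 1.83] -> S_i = Random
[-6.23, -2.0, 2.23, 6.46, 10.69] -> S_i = -6.23 + 4.23*i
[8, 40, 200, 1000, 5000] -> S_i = 8*5^i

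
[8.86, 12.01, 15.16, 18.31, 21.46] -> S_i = 8.86 + 3.15*i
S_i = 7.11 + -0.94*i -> [7.11, 6.17, 5.23, 4.29, 3.35]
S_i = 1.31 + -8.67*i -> [1.31, -7.36, -16.03, -24.7, -33.37]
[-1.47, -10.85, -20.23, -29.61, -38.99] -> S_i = -1.47 + -9.38*i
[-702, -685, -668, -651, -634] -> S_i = -702 + 17*i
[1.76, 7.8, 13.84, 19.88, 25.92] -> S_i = 1.76 + 6.04*i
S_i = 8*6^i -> [8, 48, 288, 1728, 10368]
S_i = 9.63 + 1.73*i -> [9.63, 11.36, 13.09, 14.82, 16.55]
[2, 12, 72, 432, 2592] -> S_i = 2*6^i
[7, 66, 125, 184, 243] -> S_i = 7 + 59*i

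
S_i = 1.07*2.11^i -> [1.07, 2.26, 4.76, 10.05, 21.21]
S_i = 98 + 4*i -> [98, 102, 106, 110, 114]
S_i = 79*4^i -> [79, 316, 1264, 5056, 20224]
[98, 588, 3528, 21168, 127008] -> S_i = 98*6^i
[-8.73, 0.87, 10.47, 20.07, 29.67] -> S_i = -8.73 + 9.60*i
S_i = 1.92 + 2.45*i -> [1.92, 4.37, 6.82, 9.27, 11.72]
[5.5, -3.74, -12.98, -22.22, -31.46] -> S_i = 5.50 + -9.24*i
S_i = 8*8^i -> [8, 64, 512, 4096, 32768]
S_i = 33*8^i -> [33, 264, 2112, 16896, 135168]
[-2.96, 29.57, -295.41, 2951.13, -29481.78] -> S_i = -2.96*(-9.99)^i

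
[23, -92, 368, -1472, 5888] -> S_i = 23*-4^i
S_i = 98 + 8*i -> [98, 106, 114, 122, 130]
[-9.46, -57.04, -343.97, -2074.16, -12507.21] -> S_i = -9.46*6.03^i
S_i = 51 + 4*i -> [51, 55, 59, 63, 67]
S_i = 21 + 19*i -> [21, 40, 59, 78, 97]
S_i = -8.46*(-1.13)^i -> [-8.46, 9.56, -10.8, 12.21, -13.79]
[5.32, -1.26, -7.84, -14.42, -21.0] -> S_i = 5.32 + -6.58*i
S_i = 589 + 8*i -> [589, 597, 605, 613, 621]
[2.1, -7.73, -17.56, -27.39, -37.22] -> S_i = 2.10 + -9.83*i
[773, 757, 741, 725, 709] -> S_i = 773 + -16*i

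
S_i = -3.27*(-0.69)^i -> [-3.27, 2.26, -1.56, 1.07, -0.74]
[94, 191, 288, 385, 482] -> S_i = 94 + 97*i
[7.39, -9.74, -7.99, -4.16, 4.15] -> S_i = Random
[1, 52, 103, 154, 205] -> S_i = 1 + 51*i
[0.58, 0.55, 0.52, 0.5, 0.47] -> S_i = 0.58*0.95^i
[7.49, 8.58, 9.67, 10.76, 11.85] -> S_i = 7.49 + 1.09*i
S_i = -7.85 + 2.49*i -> [-7.85, -5.36, -2.87, -0.38, 2.11]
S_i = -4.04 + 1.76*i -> [-4.04, -2.28, -0.52, 1.24, 3.0]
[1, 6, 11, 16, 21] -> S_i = 1 + 5*i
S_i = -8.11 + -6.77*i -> [-8.11, -14.88, -21.65, -28.42, -35.19]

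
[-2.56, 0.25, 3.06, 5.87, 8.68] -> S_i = -2.56 + 2.81*i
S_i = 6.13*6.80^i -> [6.13, 41.68, 283.45, 1927.47, 13106.78]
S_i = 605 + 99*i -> [605, 704, 803, 902, 1001]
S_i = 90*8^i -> [90, 720, 5760, 46080, 368640]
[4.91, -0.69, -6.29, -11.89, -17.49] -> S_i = 4.91 + -5.60*i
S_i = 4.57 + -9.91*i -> [4.57, -5.34, -15.25, -25.16, -35.07]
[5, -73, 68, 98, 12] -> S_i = Random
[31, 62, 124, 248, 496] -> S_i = 31*2^i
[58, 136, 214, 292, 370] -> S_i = 58 + 78*i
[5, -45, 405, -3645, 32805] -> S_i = 5*-9^i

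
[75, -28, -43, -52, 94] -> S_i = Random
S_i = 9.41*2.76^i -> [9.41, 25.97, 71.68, 197.84, 546.04]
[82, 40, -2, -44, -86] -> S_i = 82 + -42*i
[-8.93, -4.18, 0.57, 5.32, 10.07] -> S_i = -8.93 + 4.75*i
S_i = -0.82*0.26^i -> [-0.82, -0.21, -0.06, -0.01, -0.0]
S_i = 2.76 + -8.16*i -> [2.76, -5.4, -13.56, -21.72, -29.88]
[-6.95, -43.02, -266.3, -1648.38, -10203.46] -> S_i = -6.95*6.19^i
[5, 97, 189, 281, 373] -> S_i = 5 + 92*i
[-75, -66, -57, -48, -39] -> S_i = -75 + 9*i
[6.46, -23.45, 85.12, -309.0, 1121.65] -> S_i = 6.46*(-3.63)^i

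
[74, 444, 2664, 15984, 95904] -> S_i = 74*6^i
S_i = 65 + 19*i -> [65, 84, 103, 122, 141]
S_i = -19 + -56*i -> [-19, -75, -131, -187, -243]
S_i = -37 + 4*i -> [-37, -33, -29, -25, -21]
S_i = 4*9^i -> [4, 36, 324, 2916, 26244]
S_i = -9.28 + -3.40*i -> [-9.28, -12.68, -16.08, -19.48, -22.88]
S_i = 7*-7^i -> [7, -49, 343, -2401, 16807]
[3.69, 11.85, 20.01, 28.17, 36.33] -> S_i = 3.69 + 8.16*i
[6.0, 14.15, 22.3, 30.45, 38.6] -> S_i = 6.00 + 8.15*i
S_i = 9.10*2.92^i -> [9.1, 26.57, 77.59, 226.56, 661.57]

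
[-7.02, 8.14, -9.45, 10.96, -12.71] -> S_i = -7.02*(-1.16)^i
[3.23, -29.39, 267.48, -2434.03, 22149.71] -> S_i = 3.23*(-9.10)^i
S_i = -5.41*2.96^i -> [-5.41, -16.01, -47.4, -140.3, -415.3]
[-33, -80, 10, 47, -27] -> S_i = Random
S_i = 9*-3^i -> [9, -27, 81, -243, 729]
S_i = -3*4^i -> [-3, -12, -48, -192, -768]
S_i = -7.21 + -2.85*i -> [-7.21, -10.06, -12.91, -15.76, -18.61]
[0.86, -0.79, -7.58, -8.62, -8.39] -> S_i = Random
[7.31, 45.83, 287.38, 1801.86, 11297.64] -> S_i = 7.31*6.27^i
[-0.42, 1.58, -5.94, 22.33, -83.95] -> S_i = -0.42*(-3.76)^i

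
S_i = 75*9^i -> [75, 675, 6075, 54675, 492075]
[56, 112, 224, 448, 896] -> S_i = 56*2^i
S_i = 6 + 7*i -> [6, 13, 20, 27, 34]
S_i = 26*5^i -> [26, 130, 650, 3250, 16250]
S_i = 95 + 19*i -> [95, 114, 133, 152, 171]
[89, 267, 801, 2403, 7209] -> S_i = 89*3^i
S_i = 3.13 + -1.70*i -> [3.13, 1.43, -0.27, -1.97, -3.67]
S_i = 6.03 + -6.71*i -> [6.03, -0.68, -7.39, -14.1, -20.81]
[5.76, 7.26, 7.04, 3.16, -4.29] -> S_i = Random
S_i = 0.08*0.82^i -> [0.08, 0.07, 0.05, 0.04, 0.04]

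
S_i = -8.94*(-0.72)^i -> [-8.94, 6.44, -4.63, 3.34, -2.4]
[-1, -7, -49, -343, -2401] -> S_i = -1*7^i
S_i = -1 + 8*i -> [-1, 7, 15, 23, 31]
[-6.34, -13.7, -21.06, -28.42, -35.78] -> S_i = -6.34 + -7.36*i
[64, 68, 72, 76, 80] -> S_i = 64 + 4*i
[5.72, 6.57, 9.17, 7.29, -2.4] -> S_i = Random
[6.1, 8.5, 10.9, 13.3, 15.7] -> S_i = 6.10 + 2.40*i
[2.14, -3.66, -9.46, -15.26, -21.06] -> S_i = 2.14 + -5.80*i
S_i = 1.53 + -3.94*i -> [1.53, -2.41, -6.35, -10.29, -14.23]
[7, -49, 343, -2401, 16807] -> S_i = 7*-7^i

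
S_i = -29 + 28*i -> [-29, -1, 27, 55, 83]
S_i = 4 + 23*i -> [4, 27, 50, 73, 96]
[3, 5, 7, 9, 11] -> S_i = 3 + 2*i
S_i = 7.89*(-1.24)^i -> [7.89, -9.78, 12.13, -15.04, 18.65]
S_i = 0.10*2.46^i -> [0.1, 0.25, 0.61, 1.49, 3.66]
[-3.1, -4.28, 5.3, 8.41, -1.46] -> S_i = Random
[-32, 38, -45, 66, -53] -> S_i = Random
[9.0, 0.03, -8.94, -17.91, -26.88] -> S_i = 9.00 + -8.97*i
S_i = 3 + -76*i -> [3, -73, -149, -225, -301]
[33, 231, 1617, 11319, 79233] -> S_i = 33*7^i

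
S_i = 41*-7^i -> [41, -287, 2009, -14063, 98441]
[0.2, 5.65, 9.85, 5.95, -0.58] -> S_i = Random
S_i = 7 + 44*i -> [7, 51, 95, 139, 183]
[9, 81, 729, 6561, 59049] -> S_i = 9*9^i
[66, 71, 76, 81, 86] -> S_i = 66 + 5*i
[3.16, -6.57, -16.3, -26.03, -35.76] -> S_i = 3.16 + -9.73*i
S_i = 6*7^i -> [6, 42, 294, 2058, 14406]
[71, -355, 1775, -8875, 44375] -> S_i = 71*-5^i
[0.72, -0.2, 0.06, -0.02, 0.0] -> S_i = 0.72*(-0.28)^i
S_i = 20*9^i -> [20, 180, 1620, 14580, 131220]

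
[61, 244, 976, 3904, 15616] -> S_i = 61*4^i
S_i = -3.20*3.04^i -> [-3.2, -9.73, -29.57, -89.9, -273.3]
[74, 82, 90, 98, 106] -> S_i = 74 + 8*i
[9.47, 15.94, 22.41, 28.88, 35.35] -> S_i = 9.47 + 6.47*i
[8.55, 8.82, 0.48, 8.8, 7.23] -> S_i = Random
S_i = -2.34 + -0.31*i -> [-2.34, -2.65, -2.96, -3.27, -3.58]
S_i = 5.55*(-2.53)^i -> [5.55, -14.04, 35.52, -89.88, 227.39]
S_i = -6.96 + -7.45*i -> [-6.96, -14.41, -21.86, -29.31, -36.76]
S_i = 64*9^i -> [64, 576, 5184, 46656, 419904]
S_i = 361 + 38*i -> [361, 399, 437, 475, 513]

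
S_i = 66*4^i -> [66, 264, 1056, 4224, 16896]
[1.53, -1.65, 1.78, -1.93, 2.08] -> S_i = 1.53*(-1.08)^i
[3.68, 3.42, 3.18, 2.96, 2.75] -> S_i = 3.68*0.93^i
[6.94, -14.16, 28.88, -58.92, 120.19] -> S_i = 6.94*(-2.04)^i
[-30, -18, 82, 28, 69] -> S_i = Random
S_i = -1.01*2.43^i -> [-1.01, -2.45, -5.96, -14.49, -35.22]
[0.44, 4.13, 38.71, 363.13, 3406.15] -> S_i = 0.44*9.38^i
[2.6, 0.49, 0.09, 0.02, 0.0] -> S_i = 2.60*0.19^i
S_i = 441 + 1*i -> [441, 442, 443, 444, 445]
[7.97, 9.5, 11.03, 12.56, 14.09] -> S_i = 7.97 + 1.53*i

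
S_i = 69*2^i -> [69, 138, 276, 552, 1104]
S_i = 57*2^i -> [57, 114, 228, 456, 912]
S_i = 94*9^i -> [94, 846, 7614, 68526, 616734]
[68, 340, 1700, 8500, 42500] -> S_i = 68*5^i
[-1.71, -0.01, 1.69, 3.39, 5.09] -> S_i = -1.71 + 1.70*i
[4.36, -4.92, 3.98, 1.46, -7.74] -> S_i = Random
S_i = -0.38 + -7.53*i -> [-0.38, -7.91, -15.44, -22.97, -30.5]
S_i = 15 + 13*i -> [15, 28, 41, 54, 67]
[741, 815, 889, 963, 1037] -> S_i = 741 + 74*i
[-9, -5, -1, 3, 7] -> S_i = -9 + 4*i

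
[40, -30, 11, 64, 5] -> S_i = Random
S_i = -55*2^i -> [-55, -110, -220, -440, -880]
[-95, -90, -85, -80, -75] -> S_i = -95 + 5*i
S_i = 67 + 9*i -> [67, 76, 85, 94, 103]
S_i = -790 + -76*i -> [-790, -866, -942, -1018, -1094]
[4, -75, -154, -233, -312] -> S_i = 4 + -79*i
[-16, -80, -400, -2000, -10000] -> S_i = -16*5^i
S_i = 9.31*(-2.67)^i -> [9.31, -24.86, 66.37, -177.21, 473.15]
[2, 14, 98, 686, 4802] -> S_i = 2*7^i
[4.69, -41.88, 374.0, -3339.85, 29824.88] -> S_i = 4.69*(-8.93)^i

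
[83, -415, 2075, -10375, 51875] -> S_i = 83*-5^i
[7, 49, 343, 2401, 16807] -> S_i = 7*7^i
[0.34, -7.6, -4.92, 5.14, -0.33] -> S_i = Random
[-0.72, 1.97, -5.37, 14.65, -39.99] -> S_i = -0.72*(-2.73)^i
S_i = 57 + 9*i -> [57, 66, 75, 84, 93]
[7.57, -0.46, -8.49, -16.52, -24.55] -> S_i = 7.57 + -8.03*i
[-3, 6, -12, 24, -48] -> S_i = -3*-2^i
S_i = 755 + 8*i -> [755, 763, 771, 779, 787]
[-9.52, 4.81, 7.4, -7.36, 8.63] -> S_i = Random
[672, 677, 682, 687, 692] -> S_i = 672 + 5*i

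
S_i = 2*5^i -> [2, 10, 50, 250, 1250]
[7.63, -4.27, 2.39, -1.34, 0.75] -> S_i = 7.63*(-0.56)^i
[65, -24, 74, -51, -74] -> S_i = Random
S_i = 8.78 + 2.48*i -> [8.78, 11.26, 13.74, 16.22, 18.7]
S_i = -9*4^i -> [-9, -36, -144, -576, -2304]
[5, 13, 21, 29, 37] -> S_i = 5 + 8*i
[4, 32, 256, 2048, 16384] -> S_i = 4*8^i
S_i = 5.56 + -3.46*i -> [5.56, 2.1, -1.36, -4.82, -8.28]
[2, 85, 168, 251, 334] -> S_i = 2 + 83*i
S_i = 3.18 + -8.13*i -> [3.18, -4.95, -13.08, -21.21, -29.34]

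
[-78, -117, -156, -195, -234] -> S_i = -78 + -39*i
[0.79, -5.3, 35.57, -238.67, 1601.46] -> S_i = 0.79*(-6.71)^i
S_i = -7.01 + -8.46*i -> [-7.01, -15.47, -23.93, -32.39, -40.85]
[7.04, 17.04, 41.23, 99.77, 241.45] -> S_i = 7.04*2.42^i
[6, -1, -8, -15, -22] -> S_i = 6 + -7*i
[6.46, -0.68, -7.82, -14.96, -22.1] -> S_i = 6.46 + -7.14*i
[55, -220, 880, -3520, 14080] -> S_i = 55*-4^i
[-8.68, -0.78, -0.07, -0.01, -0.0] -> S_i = -8.68*0.09^i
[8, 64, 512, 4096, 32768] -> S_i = 8*8^i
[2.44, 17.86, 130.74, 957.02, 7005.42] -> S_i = 2.44*7.32^i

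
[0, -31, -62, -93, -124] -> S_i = 0 + -31*i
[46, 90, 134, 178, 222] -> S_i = 46 + 44*i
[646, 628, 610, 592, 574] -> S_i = 646 + -18*i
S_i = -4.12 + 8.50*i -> [-4.12, 4.38, 12.88, 21.38, 29.88]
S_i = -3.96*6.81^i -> [-3.96, -26.97, -183.65, -1250.65, -8516.94]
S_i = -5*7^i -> [-5, -35, -245, -1715, -12005]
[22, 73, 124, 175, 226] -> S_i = 22 + 51*i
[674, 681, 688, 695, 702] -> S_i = 674 + 7*i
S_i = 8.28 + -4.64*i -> [8.28, 3.64, -1.0, -5.64, -10.28]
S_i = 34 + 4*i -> [34, 38, 42, 46, 50]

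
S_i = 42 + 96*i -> [42, 138, 234, 330, 426]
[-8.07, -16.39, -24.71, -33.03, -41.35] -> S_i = -8.07 + -8.32*i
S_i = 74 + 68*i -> [74, 142, 210, 278, 346]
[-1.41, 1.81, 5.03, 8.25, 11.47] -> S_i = -1.41 + 3.22*i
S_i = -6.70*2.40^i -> [-6.7, -16.08, -38.59, -92.62, -222.29]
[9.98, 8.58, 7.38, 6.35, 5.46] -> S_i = 9.98*0.86^i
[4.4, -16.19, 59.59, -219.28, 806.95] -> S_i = 4.40*(-3.68)^i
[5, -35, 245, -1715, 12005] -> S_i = 5*-7^i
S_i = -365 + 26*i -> [-365, -339, -313, -287, -261]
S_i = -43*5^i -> [-43, -215, -1075, -5375, -26875]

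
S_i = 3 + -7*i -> [3, -4, -11, -18, -25]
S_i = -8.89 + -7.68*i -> [-8.89, -16.57, -24.25, -31.93, -39.61]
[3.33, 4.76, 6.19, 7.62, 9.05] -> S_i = 3.33 + 1.43*i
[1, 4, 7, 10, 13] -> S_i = 1 + 3*i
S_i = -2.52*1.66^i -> [-2.52, -4.18, -6.94, -11.53, -19.14]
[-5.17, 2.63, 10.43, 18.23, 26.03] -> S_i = -5.17 + 7.80*i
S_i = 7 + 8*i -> [7, 15, 23, 31, 39]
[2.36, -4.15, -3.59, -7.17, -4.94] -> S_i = Random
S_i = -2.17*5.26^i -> [-2.17, -11.41, -60.04, -315.8, -1661.13]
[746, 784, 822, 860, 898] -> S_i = 746 + 38*i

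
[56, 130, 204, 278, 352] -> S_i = 56 + 74*i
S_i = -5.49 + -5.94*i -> [-5.49, -11.43, -17.37, -23.31, -29.25]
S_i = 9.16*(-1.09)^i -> [9.16, -9.98, 10.88, -11.86, 12.93]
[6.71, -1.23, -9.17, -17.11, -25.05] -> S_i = 6.71 + -7.94*i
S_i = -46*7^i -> [-46, -322, -2254, -15778, -110446]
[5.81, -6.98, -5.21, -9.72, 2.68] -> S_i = Random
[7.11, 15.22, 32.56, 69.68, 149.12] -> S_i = 7.11*2.14^i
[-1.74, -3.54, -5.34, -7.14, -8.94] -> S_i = -1.74 + -1.80*i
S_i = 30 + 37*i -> [30, 67, 104, 141, 178]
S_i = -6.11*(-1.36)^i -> [-6.11, 8.31, -11.3, 15.37, -20.9]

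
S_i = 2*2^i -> [2, 4, 8, 16, 32]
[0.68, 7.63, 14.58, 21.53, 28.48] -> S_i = 0.68 + 6.95*i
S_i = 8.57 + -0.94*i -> [8.57, 7.63, 6.69, 5.75, 4.81]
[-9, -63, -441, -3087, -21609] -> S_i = -9*7^i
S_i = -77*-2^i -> [-77, 154, -308, 616, -1232]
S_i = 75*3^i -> [75, 225, 675, 2025, 6075]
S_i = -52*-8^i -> [-52, 416, -3328, 26624, -212992]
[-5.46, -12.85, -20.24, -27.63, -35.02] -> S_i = -5.46 + -7.39*i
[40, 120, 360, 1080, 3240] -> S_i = 40*3^i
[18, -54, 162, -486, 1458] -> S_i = 18*-3^i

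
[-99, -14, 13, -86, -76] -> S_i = Random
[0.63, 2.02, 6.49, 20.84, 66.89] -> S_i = 0.63*3.21^i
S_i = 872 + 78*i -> [872, 950, 1028, 1106, 1184]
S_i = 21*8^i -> [21, 168, 1344, 10752, 86016]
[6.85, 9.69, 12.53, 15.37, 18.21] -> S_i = 6.85 + 2.84*i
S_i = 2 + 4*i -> [2, 6, 10, 14, 18]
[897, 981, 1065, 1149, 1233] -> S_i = 897 + 84*i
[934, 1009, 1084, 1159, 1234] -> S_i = 934 + 75*i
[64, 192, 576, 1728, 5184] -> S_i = 64*3^i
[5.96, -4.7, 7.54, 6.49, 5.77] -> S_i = Random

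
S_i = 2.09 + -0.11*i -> [2.09, 1.98, 1.87, 1.76, 1.65]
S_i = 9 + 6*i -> [9, 15, 21, 27, 33]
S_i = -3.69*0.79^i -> [-3.69, -2.92, -2.3, -1.82, -1.44]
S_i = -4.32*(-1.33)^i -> [-4.32, 5.75, -7.64, 10.16, -13.52]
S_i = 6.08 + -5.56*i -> [6.08, 0.52, -5.04, -10.6, -16.16]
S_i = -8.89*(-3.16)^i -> [-8.89, 28.09, -88.77, 280.52, -886.44]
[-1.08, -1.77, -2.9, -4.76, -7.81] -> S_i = -1.08*1.64^i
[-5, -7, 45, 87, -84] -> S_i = Random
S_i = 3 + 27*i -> [3, 30, 57, 84, 111]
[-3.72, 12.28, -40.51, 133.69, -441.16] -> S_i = -3.72*(-3.30)^i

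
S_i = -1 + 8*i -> [-1, 7, 15, 23, 31]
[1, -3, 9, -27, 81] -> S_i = 1*-3^i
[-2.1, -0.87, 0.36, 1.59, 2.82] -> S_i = -2.10 + 1.23*i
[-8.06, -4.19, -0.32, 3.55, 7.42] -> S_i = -8.06 + 3.87*i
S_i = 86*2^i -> [86, 172, 344, 688, 1376]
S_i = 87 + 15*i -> [87, 102, 117, 132, 147]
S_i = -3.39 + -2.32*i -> [-3.39, -5.71, -8.03, -10.35, -12.67]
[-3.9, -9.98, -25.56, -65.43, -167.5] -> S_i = -3.90*2.56^i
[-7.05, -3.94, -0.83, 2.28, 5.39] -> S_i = -7.05 + 3.11*i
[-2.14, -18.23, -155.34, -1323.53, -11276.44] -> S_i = -2.14*8.52^i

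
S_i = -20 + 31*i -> [-20, 11, 42, 73, 104]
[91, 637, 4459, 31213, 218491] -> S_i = 91*7^i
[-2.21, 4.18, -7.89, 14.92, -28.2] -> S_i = -2.21*(-1.89)^i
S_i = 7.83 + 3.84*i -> [7.83, 11.67, 15.51, 19.35, 23.19]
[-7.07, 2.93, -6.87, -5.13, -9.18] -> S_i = Random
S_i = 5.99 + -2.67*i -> [5.99, 3.32, 0.65, -2.02, -4.69]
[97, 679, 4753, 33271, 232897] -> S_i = 97*7^i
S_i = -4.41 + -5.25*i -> [-4.41, -9.66, -14.91, -20.16, -25.41]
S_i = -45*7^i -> [-45, -315, -2205, -15435, -108045]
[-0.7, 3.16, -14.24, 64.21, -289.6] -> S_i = -0.70*(-4.51)^i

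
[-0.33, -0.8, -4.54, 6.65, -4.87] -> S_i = Random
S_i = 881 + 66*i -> [881, 947, 1013, 1079, 1145]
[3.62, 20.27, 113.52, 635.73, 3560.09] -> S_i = 3.62*5.60^i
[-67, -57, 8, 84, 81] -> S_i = Random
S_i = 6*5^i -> [6, 30, 150, 750, 3750]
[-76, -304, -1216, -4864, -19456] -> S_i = -76*4^i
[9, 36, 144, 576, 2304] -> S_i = 9*4^i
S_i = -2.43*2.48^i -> [-2.43, -6.03, -14.95, -37.06, -91.92]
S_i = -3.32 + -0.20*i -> [-3.32, -3.52, -3.72, -3.92, -4.12]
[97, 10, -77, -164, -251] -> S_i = 97 + -87*i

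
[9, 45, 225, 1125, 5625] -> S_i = 9*5^i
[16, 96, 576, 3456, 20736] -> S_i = 16*6^i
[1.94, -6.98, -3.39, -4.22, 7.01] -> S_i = Random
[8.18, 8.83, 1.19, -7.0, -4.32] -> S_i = Random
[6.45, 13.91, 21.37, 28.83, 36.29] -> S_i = 6.45 + 7.46*i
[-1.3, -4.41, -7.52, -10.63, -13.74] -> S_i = -1.30 + -3.11*i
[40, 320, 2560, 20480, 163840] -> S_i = 40*8^i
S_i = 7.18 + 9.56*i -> [7.18, 16.74, 26.3, 35.86, 45.42]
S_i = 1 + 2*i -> [1, 3, 5, 7, 9]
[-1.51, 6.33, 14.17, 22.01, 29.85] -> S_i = -1.51 + 7.84*i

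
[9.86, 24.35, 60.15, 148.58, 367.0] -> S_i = 9.86*2.47^i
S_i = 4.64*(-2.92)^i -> [4.64, -13.55, 39.56, -115.52, 337.33]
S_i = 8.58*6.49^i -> [8.58, 55.68, 361.39, 2345.42, 15221.8]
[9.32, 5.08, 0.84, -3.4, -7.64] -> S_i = 9.32 + -4.24*i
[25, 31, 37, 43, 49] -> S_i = 25 + 6*i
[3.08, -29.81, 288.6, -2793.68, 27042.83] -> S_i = 3.08*(-9.68)^i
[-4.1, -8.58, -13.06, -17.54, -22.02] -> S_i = -4.10 + -4.48*i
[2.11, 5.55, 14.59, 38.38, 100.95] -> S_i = 2.11*2.63^i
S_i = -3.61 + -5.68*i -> [-3.61, -9.29, -14.97, -20.65, -26.33]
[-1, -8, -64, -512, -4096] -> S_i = -1*8^i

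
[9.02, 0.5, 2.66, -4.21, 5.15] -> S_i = Random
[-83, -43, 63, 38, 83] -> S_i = Random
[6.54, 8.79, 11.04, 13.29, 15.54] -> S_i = 6.54 + 2.25*i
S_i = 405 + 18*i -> [405, 423, 441, 459, 477]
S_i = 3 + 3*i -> [3, 6, 9, 12, 15]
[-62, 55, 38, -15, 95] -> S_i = Random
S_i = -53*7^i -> [-53, -371, -2597, -18179, -127253]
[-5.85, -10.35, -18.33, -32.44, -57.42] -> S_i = -5.85*1.77^i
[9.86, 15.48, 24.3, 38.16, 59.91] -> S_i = 9.86*1.57^i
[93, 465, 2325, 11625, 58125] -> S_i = 93*5^i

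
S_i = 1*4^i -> [1, 4, 16, 64, 256]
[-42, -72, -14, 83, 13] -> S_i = Random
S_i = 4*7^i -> [4, 28, 196, 1372, 9604]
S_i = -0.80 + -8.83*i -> [-0.8, -9.63, -18.46, -27.29, -36.12]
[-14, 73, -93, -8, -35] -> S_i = Random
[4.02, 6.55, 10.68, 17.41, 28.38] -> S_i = 4.02*1.63^i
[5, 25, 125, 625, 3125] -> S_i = 5*5^i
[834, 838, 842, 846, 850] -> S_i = 834 + 4*i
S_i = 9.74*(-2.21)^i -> [9.74, -21.53, 47.57, -105.13, 232.34]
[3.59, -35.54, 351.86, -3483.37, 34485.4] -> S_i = 3.59*(-9.90)^i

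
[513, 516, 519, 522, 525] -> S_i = 513 + 3*i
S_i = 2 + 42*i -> [2, 44, 86, 128, 170]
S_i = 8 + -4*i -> [8, 4, 0, -4, -8]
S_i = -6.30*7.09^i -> [-6.3, -44.67, -316.69, -2245.33, -15919.36]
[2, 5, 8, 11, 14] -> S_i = 2 + 3*i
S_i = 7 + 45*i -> [7, 52, 97, 142, 187]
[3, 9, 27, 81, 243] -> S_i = 3*3^i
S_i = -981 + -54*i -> [-981, -1035, -1089, -1143, -1197]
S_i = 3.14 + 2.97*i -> [3.14, 6.11, 9.08, 12.05, 15.02]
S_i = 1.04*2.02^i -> [1.04, 2.1, 4.24, 8.57, 17.32]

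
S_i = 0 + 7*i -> [0, 7, 14, 21, 28]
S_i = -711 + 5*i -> [-711, -706, -701, -696, -691]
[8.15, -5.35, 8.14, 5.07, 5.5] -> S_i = Random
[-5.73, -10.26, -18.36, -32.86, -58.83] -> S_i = -5.73*1.79^i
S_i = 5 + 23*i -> [5, 28, 51, 74, 97]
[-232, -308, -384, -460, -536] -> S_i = -232 + -76*i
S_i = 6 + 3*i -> [6, 9, 12, 15, 18]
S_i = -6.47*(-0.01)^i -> [-6.47, 0.06, -0.0, 0.0, -0.0]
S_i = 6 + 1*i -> [6, 7, 8, 9, 10]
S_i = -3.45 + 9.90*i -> [-3.45, 6.45, 16.35, 26.25, 36.15]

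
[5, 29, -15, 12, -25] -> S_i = Random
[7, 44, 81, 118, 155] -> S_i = 7 + 37*i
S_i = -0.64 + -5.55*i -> [-0.64, -6.19, -11.74, -17.29, -22.84]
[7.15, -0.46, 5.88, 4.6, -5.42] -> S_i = Random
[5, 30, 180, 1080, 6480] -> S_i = 5*6^i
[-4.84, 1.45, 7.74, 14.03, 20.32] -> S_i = -4.84 + 6.29*i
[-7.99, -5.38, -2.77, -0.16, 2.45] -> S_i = -7.99 + 2.61*i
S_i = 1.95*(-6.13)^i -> [1.95, -11.95, 73.27, -449.18, 2753.45]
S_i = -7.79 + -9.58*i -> [-7.79, -17.37, -26.95, -36.53, -46.11]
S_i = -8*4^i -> [-8, -32, -128, -512, -2048]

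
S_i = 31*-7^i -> [31, -217, 1519, -10633, 74431]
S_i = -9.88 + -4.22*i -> [-9.88, -14.1, -18.32, -22.54, -26.76]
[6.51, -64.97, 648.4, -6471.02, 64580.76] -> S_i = 6.51*(-9.98)^i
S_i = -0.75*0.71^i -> [-0.75, -0.53, -0.38, -0.27, -0.19]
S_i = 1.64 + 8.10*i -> [1.64, 9.74, 17.84, 25.94, 34.04]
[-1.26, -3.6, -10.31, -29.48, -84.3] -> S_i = -1.26*2.86^i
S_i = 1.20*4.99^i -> [1.2, 5.99, 29.88, 149.1, 744.02]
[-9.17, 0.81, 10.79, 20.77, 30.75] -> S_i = -9.17 + 9.98*i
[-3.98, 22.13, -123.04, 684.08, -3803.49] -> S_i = -3.98*(-5.56)^i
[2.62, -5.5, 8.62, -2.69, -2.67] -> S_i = Random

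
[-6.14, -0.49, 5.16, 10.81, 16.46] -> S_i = -6.14 + 5.65*i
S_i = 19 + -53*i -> [19, -34, -87, -140, -193]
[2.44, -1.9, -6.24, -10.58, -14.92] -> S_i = 2.44 + -4.34*i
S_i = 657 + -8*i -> [657, 649, 641, 633, 625]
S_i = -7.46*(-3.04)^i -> [-7.46, 22.68, -68.94, 209.58, -637.14]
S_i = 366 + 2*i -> [366, 368, 370, 372, 374]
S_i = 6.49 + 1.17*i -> [6.49, 7.66, 8.83, 10.0, 11.17]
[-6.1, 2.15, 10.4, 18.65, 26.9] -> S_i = -6.10 + 8.25*i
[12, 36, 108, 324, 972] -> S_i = 12*3^i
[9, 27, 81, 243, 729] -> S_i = 9*3^i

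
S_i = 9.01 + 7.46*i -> [9.01, 16.47, 23.93, 31.39, 38.85]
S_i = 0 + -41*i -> [0, -41, -82, -123, -164]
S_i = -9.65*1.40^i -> [-9.65, -13.51, -18.91, -26.48, -37.07]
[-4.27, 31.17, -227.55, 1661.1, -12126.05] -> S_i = -4.27*(-7.30)^i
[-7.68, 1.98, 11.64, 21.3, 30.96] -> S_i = -7.68 + 9.66*i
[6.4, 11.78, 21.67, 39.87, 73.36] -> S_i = 6.40*1.84^i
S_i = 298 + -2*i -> [298, 296, 294, 292, 290]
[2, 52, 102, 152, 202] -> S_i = 2 + 50*i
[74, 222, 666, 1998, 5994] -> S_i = 74*3^i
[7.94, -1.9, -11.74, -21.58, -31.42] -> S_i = 7.94 + -9.84*i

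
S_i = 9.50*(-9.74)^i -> [9.5, -92.53, 901.24, -8778.1, 85498.68]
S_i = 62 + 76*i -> [62, 138, 214, 290, 366]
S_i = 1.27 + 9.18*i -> [1.27, 10.45, 19.63, 28.81, 37.99]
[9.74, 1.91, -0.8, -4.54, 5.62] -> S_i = Random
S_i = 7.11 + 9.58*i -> [7.11, 16.69, 26.27, 35.85, 45.43]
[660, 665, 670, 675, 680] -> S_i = 660 + 5*i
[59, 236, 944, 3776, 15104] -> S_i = 59*4^i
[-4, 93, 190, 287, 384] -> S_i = -4 + 97*i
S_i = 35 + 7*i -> [35, 42, 49, 56, 63]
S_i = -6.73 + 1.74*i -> [-6.73, -4.99, -3.25, -1.51, 0.23]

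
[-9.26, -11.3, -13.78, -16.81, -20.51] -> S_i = -9.26*1.22^i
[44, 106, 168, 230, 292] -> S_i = 44 + 62*i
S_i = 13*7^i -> [13, 91, 637, 4459, 31213]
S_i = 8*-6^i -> [8, -48, 288, -1728, 10368]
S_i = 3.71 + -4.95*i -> [3.71, -1.24, -6.19, -11.14, -16.09]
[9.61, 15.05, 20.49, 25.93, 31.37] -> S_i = 9.61 + 5.44*i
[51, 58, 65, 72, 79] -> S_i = 51 + 7*i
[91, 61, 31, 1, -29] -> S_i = 91 + -30*i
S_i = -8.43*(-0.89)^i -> [-8.43, 7.5, -6.68, 5.94, -5.29]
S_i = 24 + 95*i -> [24, 119, 214, 309, 404]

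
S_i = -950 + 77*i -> [-950, -873, -796, -719, -642]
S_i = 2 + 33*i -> [2, 35, 68, 101, 134]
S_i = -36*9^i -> [-36, -324, -2916, -26244, -236196]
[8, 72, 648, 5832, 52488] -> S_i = 8*9^i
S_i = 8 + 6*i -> [8, 14, 20, 26, 32]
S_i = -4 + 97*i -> [-4, 93, 190, 287, 384]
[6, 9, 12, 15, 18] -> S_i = 6 + 3*i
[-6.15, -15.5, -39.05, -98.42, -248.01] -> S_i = -6.15*2.52^i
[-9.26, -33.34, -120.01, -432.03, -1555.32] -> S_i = -9.26*3.60^i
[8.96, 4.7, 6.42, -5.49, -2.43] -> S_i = Random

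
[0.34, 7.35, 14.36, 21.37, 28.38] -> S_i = 0.34 + 7.01*i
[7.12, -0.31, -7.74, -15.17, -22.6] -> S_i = 7.12 + -7.43*i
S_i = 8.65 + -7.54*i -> [8.65, 1.11, -6.43, -13.97, -21.51]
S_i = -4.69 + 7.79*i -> [-4.69, 3.1, 10.89, 18.68, 26.47]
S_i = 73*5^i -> [73, 365, 1825, 9125, 45625]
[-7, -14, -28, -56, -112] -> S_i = -7*2^i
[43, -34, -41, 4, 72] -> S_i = Random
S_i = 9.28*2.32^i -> [9.28, 21.53, 49.95, 115.88, 268.84]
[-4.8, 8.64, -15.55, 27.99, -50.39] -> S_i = -4.80*(-1.80)^i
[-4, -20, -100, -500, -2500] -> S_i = -4*5^i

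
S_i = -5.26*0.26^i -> [-5.26, -1.37, -0.36, -0.09, -0.02]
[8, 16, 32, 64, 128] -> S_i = 8*2^i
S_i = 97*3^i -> [97, 291, 873, 2619, 7857]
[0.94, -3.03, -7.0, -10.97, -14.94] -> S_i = 0.94 + -3.97*i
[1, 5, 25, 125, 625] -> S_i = 1*5^i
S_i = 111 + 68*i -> [111, 179, 247, 315, 383]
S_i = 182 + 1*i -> [182, 183, 184, 185, 186]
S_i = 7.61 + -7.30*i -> [7.61, 0.31, -6.99, -14.29, -21.59]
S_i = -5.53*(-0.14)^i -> [-5.53, 0.77, -0.11, 0.02, -0.0]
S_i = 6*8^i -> [6, 48, 384, 3072, 24576]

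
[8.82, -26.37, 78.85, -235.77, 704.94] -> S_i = 8.82*(-2.99)^i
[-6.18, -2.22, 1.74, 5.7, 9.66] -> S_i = -6.18 + 3.96*i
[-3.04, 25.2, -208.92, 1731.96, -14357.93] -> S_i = -3.04*(-8.29)^i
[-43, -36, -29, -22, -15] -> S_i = -43 + 7*i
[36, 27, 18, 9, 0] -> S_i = 36 + -9*i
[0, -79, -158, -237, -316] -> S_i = 0 + -79*i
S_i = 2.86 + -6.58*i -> [2.86, -3.72, -10.3, -16.88, -23.46]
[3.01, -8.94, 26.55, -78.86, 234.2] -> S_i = 3.01*(-2.97)^i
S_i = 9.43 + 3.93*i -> [9.43, 13.36, 17.29, 21.22, 25.15]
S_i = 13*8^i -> [13, 104, 832, 6656, 53248]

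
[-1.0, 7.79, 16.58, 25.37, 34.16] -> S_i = -1.00 + 8.79*i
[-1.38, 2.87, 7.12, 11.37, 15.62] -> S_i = -1.38 + 4.25*i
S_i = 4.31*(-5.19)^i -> [4.31, -22.37, 116.09, -602.53, 3127.14]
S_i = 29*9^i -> [29, 261, 2349, 21141, 190269]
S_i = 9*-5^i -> [9, -45, 225, -1125, 5625]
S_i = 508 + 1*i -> [508, 509, 510, 511, 512]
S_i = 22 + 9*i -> [22, 31, 40, 49, 58]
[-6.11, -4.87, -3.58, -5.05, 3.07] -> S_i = Random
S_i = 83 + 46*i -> [83, 129, 175, 221, 267]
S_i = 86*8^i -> [86, 688, 5504, 44032, 352256]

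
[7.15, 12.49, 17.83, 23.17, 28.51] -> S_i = 7.15 + 5.34*i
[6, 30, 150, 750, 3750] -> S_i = 6*5^i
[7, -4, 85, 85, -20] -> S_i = Random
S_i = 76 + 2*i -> [76, 78, 80, 82, 84]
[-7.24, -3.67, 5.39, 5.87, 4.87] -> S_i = Random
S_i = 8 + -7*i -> [8, 1, -6, -13, -20]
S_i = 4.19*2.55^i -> [4.19, 10.68, 27.25, 69.48, 177.16]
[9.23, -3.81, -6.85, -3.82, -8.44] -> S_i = Random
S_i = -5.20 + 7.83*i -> [-5.2, 2.63, 10.46, 18.29, 26.12]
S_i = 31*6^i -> [31, 186, 1116, 6696, 40176]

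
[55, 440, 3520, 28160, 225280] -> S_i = 55*8^i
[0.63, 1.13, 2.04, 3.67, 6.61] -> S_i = 0.63*1.80^i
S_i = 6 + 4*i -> [6, 10, 14, 18, 22]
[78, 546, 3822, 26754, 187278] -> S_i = 78*7^i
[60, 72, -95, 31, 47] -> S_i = Random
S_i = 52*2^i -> [52, 104, 208, 416, 832]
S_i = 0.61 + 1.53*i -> [0.61, 2.14, 3.67, 5.2, 6.73]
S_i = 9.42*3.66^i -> [9.42, 34.48, 126.19, 461.84, 1690.34]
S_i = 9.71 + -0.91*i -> [9.71, 8.8, 7.89, 6.98, 6.07]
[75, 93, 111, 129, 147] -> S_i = 75 + 18*i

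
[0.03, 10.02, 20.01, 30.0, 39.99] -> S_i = 0.03 + 9.99*i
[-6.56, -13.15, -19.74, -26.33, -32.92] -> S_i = -6.56 + -6.59*i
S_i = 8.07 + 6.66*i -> [8.07, 14.73, 21.39, 28.05, 34.71]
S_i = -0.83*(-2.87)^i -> [-0.83, 2.38, -6.84, 19.62, -56.31]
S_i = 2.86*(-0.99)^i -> [2.86, -2.83, 2.8, -2.78, 2.75]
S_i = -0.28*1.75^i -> [-0.28, -0.49, -0.86, -1.5, -2.63]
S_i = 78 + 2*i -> [78, 80, 82, 84, 86]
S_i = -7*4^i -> [-7, -28, -112, -448, -1792]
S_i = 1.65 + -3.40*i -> [1.65, -1.75, -5.15, -8.55, -11.95]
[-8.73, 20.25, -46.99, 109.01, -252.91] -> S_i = -8.73*(-2.32)^i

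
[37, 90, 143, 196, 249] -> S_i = 37 + 53*i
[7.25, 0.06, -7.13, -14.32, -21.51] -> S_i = 7.25 + -7.19*i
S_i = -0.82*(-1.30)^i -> [-0.82, 1.07, -1.39, 1.8, -2.34]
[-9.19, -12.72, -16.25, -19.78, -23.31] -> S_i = -9.19 + -3.53*i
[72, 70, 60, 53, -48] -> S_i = Random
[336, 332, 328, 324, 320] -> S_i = 336 + -4*i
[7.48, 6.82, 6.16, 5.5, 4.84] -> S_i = 7.48 + -0.66*i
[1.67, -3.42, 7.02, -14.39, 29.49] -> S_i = 1.67*(-2.05)^i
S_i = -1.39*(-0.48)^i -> [-1.39, 0.67, -0.32, 0.15, -0.07]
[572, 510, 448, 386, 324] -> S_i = 572 + -62*i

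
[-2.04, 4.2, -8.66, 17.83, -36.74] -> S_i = -2.04*(-2.06)^i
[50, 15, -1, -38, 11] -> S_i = Random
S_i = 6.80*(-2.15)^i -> [6.8, -14.62, 31.43, -67.58, 145.3]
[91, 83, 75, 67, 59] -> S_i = 91 + -8*i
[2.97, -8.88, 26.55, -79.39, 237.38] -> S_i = 2.97*(-2.99)^i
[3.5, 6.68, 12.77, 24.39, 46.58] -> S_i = 3.50*1.91^i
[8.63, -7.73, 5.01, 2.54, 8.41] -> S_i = Random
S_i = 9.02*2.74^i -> [9.02, 24.71, 67.72, 185.55, 508.4]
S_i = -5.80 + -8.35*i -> [-5.8, -14.15, -22.5, -30.85, -39.2]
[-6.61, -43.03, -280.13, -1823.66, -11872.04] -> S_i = -6.61*6.51^i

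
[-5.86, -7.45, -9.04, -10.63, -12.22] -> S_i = -5.86 + -1.59*i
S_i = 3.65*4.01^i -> [3.65, 14.64, 58.69, 235.36, 943.78]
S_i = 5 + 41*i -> [5, 46, 87, 128, 169]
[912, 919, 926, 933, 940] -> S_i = 912 + 7*i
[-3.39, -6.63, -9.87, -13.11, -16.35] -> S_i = -3.39 + -3.24*i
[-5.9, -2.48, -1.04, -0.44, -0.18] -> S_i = -5.90*0.42^i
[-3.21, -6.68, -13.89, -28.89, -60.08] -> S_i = -3.21*2.08^i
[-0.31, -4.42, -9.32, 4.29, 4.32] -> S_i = Random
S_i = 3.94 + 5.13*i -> [3.94, 9.07, 14.2, 19.33, 24.46]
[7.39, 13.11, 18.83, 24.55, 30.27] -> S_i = 7.39 + 5.72*i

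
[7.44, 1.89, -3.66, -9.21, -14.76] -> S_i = 7.44 + -5.55*i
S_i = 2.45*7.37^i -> [2.45, 18.06, 133.08, 980.77, 7228.3]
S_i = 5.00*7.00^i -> [5.0, 35.0, 245.0, 1715.0, 12005.0]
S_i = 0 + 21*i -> [0, 21, 42, 63, 84]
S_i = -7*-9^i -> [-7, 63, -567, 5103, -45927]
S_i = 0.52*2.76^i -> [0.52, 1.44, 3.96, 10.93, 30.17]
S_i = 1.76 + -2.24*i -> [1.76, -0.48, -2.72, -4.96, -7.2]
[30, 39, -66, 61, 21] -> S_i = Random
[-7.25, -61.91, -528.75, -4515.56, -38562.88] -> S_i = -7.25*8.54^i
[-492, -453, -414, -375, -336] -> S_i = -492 + 39*i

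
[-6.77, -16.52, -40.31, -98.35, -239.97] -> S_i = -6.77*2.44^i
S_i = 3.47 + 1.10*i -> [3.47, 4.57, 5.67, 6.77, 7.87]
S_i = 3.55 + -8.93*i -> [3.55, -5.38, -14.31, -23.24, -32.17]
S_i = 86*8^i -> [86, 688, 5504, 44032, 352256]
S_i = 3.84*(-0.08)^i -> [3.84, -0.31, 0.02, -0.0, 0.0]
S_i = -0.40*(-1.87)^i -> [-0.4, 0.75, -1.4, 2.62, -4.89]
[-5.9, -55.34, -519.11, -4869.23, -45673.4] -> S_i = -5.90*9.38^i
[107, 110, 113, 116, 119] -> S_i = 107 + 3*i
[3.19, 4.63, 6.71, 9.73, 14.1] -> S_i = 3.19*1.45^i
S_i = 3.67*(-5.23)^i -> [3.67, -19.19, 100.39, -525.01, 2745.82]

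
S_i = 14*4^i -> [14, 56, 224, 896, 3584]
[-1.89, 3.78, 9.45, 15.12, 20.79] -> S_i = -1.89 + 5.67*i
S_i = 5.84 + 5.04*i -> [5.84, 10.88, 15.92, 20.96, 26.0]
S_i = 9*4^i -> [9, 36, 144, 576, 2304]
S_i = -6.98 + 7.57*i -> [-6.98, 0.59, 8.16, 15.73, 23.3]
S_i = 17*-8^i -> [17, -136, 1088, -8704, 69632]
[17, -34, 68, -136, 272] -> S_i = 17*-2^i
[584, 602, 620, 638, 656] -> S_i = 584 + 18*i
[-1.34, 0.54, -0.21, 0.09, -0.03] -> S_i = -1.34*(-0.40)^i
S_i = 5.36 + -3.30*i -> [5.36, 2.06, -1.24, -4.54, -7.84]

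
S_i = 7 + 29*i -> [7, 36, 65, 94, 123]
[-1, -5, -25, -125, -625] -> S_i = -1*5^i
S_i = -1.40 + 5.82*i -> [-1.4, 4.42, 10.24, 16.06, 21.88]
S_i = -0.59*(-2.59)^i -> [-0.59, 1.53, -3.96, 10.25, -26.55]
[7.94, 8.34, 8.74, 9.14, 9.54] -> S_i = 7.94 + 0.40*i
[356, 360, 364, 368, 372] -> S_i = 356 + 4*i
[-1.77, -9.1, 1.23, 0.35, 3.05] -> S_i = Random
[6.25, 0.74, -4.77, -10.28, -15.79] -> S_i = 6.25 + -5.51*i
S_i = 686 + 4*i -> [686, 690, 694, 698, 702]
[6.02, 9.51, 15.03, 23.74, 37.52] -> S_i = 6.02*1.58^i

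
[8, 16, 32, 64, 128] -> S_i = 8*2^i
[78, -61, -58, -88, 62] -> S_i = Random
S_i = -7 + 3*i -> [-7, -4, -1, 2, 5]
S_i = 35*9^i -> [35, 315, 2835, 25515, 229635]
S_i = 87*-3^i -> [87, -261, 783, -2349, 7047]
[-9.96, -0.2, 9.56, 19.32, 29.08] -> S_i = -9.96 + 9.76*i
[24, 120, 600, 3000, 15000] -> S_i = 24*5^i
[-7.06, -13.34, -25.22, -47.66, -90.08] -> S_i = -7.06*1.89^i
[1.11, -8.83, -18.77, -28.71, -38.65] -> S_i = 1.11 + -9.94*i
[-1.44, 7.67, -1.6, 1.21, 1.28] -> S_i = Random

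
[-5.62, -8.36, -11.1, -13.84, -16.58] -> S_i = -5.62 + -2.74*i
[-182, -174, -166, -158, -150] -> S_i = -182 + 8*i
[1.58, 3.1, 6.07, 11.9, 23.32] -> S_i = 1.58*1.96^i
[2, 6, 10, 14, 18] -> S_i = 2 + 4*i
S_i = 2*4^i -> [2, 8, 32, 128, 512]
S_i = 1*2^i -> [1, 2, 4, 8, 16]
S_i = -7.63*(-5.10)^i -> [-7.63, 38.91, -198.46, 1012.13, -5161.85]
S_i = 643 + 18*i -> [643, 661, 679, 697, 715]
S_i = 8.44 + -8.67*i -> [8.44, -0.23, -8.9, -17.57, -26.24]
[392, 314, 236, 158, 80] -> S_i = 392 + -78*i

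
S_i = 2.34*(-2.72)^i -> [2.34, -6.36, 17.31, -47.09, 128.08]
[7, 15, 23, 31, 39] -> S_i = 7 + 8*i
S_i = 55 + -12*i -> [55, 43, 31, 19, 7]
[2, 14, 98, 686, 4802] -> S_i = 2*7^i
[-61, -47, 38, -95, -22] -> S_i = Random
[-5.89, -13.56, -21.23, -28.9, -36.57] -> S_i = -5.89 + -7.67*i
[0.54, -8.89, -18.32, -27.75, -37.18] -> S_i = 0.54 + -9.43*i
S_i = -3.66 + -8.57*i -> [-3.66, -12.23, -20.8, -29.37, -37.94]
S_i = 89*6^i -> [89, 534, 3204, 19224, 115344]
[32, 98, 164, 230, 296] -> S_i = 32 + 66*i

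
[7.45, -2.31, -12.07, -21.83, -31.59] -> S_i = 7.45 + -9.76*i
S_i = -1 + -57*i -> [-1, -58, -115, -172, -229]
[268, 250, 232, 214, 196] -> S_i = 268 + -18*i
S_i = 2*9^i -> [2, 18, 162, 1458, 13122]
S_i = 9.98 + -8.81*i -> [9.98, 1.17, -7.64, -16.45, -25.26]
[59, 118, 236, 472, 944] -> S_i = 59*2^i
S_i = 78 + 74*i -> [78, 152, 226, 300, 374]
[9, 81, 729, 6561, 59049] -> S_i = 9*9^i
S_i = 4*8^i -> [4, 32, 256, 2048, 16384]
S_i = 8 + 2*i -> [8, 10, 12, 14, 16]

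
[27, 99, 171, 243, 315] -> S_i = 27 + 72*i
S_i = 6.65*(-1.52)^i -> [6.65, -10.11, 15.36, -23.35, 35.5]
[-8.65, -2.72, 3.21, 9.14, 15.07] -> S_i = -8.65 + 5.93*i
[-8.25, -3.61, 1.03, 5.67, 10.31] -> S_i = -8.25 + 4.64*i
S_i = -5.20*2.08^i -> [-5.2, -10.82, -22.5, -46.79, -97.33]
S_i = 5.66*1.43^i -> [5.66, 8.09, 11.57, 16.55, 23.67]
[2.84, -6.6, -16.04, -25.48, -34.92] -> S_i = 2.84 + -9.44*i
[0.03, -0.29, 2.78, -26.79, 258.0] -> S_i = 0.03*(-9.63)^i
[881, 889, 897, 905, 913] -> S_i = 881 + 8*i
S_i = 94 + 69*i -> [94, 163, 232, 301, 370]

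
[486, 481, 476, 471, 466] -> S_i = 486 + -5*i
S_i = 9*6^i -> [9, 54, 324, 1944, 11664]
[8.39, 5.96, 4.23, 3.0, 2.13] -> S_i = 8.39*0.71^i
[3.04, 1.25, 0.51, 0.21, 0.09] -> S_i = 3.04*0.41^i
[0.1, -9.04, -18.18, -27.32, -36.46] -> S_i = 0.10 + -9.14*i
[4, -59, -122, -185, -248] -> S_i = 4 + -63*i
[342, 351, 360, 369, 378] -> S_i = 342 + 9*i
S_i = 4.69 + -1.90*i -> [4.69, 2.79, 0.89, -1.01, -2.91]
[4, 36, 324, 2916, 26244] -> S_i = 4*9^i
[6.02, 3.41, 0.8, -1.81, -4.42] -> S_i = 6.02 + -2.61*i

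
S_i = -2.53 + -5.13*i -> [-2.53, -7.66, -12.79, -17.92, -23.05]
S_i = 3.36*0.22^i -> [3.36, 0.74, 0.16, 0.04, 0.01]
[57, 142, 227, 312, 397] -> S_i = 57 + 85*i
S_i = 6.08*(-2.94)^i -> [6.08, -17.88, 52.55, -154.51, 454.25]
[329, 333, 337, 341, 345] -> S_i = 329 + 4*i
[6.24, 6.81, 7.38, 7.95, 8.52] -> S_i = 6.24 + 0.57*i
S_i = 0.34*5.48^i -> [0.34, 1.86, 10.21, 55.95, 306.62]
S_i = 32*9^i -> [32, 288, 2592, 23328, 209952]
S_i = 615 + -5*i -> [615, 610, 605, 600, 595]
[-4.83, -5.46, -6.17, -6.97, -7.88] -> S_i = -4.83*1.13^i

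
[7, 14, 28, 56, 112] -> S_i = 7*2^i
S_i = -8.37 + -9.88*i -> [-8.37, -18.25, -28.13, -38.01, -47.89]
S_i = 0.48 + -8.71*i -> [0.48, -8.23, -16.94, -25.65, -34.36]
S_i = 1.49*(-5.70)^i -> [1.49, -8.49, 48.41, -275.94, 1572.84]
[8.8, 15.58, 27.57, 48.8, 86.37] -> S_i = 8.80*1.77^i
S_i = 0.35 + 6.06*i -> [0.35, 6.41, 12.47, 18.53, 24.59]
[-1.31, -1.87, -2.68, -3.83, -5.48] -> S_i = -1.31*1.43^i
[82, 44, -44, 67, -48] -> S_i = Random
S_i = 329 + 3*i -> [329, 332, 335, 338, 341]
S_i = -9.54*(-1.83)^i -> [-9.54, 17.46, -31.95, 58.47, -106.99]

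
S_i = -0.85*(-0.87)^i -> [-0.85, 0.74, -0.64, 0.56, -0.49]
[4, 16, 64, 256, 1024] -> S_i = 4*4^i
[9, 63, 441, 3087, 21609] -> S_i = 9*7^i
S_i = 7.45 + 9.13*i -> [7.45, 16.58, 25.71, 34.84, 43.97]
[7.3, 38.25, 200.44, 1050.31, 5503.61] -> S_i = 7.30*5.24^i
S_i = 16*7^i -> [16, 112, 784, 5488, 38416]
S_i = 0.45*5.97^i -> [0.45, 2.69, 16.04, 95.75, 571.62]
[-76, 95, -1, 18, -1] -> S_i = Random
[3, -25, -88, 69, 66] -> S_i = Random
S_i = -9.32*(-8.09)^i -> [-9.32, 75.4, -609.98, 4934.71, -39921.79]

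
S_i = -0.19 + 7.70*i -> [-0.19, 7.51, 15.21, 22.91, 30.61]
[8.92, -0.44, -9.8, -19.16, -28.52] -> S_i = 8.92 + -9.36*i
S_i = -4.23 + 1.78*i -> [-4.23, -2.45, -0.67, 1.11, 2.89]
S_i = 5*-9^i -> [5, -45, 405, -3645, 32805]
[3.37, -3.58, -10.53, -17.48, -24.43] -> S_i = 3.37 + -6.95*i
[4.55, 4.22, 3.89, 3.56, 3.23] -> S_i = 4.55 + -0.33*i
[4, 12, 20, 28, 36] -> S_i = 4 + 8*i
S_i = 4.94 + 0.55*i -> [4.94, 5.49, 6.04, 6.59, 7.14]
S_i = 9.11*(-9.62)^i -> [9.11, -87.64, 843.08, -8110.42, 78022.28]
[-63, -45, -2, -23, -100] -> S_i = Random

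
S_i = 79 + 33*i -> [79, 112, 145, 178, 211]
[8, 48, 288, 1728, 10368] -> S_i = 8*6^i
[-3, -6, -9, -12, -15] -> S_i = -3 + -3*i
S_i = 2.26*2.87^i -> [2.26, 6.49, 18.62, 53.43, 153.33]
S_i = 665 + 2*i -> [665, 667, 669, 671, 673]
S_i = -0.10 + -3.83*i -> [-0.1, -3.93, -7.76, -11.59, -15.42]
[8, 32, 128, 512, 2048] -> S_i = 8*4^i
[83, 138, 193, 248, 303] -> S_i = 83 + 55*i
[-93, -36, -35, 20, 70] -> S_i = Random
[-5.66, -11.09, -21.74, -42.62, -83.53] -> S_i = -5.66*1.96^i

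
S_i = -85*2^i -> [-85, -170, -340, -680, -1360]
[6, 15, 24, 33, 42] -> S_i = 6 + 9*i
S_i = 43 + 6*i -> [43, 49, 55, 61, 67]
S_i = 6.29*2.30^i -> [6.29, 14.47, 33.27, 76.53, 176.02]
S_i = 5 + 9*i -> [5, 14, 23, 32, 41]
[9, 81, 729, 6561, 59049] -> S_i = 9*9^i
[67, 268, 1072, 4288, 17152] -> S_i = 67*4^i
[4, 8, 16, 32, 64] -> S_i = 4*2^i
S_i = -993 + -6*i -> [-993, -999, -1005, -1011, -1017]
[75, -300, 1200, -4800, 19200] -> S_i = 75*-4^i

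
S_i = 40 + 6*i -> [40, 46, 52, 58, 64]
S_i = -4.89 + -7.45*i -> [-4.89, -12.34, -19.79, -27.24, -34.69]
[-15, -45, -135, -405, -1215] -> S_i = -15*3^i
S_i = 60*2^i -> [60, 120, 240, 480, 960]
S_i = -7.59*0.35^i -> [-7.59, -2.66, -0.93, -0.33, -0.11]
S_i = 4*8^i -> [4, 32, 256, 2048, 16384]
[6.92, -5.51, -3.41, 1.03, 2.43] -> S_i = Random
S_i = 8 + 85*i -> [8, 93, 178, 263, 348]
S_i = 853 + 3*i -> [853, 856, 859, 862, 865]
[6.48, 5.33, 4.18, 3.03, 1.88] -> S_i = 6.48 + -1.15*i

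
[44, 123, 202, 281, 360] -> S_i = 44 + 79*i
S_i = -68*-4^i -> [-68, 272, -1088, 4352, -17408]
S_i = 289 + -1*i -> [289, 288, 287, 286, 285]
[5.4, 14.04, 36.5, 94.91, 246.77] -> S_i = 5.40*2.60^i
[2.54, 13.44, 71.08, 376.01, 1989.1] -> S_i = 2.54*5.29^i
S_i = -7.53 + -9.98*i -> [-7.53, -17.51, -27.49, -37.47, -47.45]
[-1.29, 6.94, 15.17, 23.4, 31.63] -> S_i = -1.29 + 8.23*i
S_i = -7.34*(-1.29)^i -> [-7.34, 9.47, -12.21, 15.76, -20.33]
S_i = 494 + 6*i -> [494, 500, 506, 512, 518]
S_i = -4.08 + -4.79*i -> [-4.08, -8.87, -13.66, -18.45, -23.24]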